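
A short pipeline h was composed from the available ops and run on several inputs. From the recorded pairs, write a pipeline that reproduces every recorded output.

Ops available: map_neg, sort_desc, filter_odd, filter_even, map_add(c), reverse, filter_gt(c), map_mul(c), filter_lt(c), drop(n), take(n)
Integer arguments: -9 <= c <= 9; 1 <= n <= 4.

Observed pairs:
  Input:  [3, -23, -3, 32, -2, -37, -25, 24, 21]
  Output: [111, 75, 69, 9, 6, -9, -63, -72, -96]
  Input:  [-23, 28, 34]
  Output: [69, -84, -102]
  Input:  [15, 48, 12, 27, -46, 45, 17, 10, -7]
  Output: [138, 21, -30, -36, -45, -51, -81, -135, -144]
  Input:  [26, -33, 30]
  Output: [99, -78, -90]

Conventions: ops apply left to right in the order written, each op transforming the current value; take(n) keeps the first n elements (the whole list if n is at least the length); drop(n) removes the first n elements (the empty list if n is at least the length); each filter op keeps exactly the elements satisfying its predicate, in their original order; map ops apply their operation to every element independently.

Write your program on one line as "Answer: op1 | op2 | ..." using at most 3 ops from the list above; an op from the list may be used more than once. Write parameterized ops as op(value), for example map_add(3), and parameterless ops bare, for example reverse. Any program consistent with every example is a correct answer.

map_mul(-3) | reverse | sort_desc

Check, running the answer program on each example:
  [3, -23, -3, 32, -2, -37, -25, 24, 21] -> [-9, 69, 9, -96, 6, 111, 75, -72, -63] -> [-63, -72, 75, 111, 6, -96, 9, 69, -9] -> [111, 75, 69, 9, 6, -9, -63, -72, -96]
  [-23, 28, 34] -> [69, -84, -102] -> [-102, -84, 69] -> [69, -84, -102]
  [15, 48, 12, 27, -46, 45, 17, 10, -7] -> [-45, -144, -36, -81, 138, -135, -51, -30, 21] -> [21, -30, -51, -135, 138, -81, -36, -144, -45] -> [138, 21, -30, -36, -45, -51, -81, -135, -144]
  [26, -33, 30] -> [-78, 99, -90] -> [-90, 99, -78] -> [99, -78, -90]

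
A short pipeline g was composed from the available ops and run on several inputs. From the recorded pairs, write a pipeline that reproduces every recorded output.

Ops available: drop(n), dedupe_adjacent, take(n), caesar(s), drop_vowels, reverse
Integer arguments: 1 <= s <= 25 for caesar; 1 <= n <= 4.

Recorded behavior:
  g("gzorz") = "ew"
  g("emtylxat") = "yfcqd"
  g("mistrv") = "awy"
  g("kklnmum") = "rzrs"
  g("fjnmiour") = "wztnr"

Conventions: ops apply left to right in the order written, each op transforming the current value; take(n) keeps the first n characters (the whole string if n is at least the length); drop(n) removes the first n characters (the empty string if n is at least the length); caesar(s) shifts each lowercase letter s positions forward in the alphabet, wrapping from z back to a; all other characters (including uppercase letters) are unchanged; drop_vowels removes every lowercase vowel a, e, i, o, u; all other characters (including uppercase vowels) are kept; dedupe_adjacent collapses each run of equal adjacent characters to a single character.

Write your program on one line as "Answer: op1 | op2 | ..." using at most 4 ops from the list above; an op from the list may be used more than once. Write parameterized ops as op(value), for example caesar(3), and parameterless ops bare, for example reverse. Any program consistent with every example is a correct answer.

drop(2) | caesar(5) | drop(1) | reverse

Check, running the answer program on each example:
  "gzorz" -> "orz" -> "twe" -> "we" -> "ew"
  "emtylxat" -> "tylxat" -> "ydqcfy" -> "dqcfy" -> "yfcqd"
  "mistrv" -> "strv" -> "xywa" -> "ywa" -> "awy"
  "kklnmum" -> "lnmum" -> "qsrzr" -> "srzr" -> "rzrs"
  "fjnmiour" -> "nmiour" -> "srntzw" -> "rntzw" -> "wztnr"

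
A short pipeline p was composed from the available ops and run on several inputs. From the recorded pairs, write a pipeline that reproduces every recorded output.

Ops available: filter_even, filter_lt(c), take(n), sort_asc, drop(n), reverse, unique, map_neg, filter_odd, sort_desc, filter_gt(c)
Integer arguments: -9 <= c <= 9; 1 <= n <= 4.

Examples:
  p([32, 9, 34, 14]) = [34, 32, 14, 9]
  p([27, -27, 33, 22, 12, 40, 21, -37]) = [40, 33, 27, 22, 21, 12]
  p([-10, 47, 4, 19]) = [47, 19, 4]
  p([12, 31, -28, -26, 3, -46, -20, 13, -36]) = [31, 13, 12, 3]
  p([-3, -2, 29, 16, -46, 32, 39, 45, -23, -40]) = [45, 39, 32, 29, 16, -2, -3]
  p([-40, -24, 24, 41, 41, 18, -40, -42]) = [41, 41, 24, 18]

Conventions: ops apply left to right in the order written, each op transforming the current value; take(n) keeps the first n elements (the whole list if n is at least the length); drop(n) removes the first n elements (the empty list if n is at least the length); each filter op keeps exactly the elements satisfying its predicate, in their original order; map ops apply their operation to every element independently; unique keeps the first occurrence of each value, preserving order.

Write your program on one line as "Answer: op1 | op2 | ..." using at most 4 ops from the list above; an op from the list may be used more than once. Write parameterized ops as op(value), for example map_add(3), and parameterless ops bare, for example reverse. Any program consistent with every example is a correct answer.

filter_gt(-6) | reverse | sort_desc

Check, running the answer program on each example:
  [32, 9, 34, 14] -> [32, 9, 34, 14] -> [14, 34, 9, 32] -> [34, 32, 14, 9]
  [27, -27, 33, 22, 12, 40, 21, -37] -> [27, 33, 22, 12, 40, 21] -> [21, 40, 12, 22, 33, 27] -> [40, 33, 27, 22, 21, 12]
  [-10, 47, 4, 19] -> [47, 4, 19] -> [19, 4, 47] -> [47, 19, 4]
  [12, 31, -28, -26, 3, -46, -20, 13, -36] -> [12, 31, 3, 13] -> [13, 3, 31, 12] -> [31, 13, 12, 3]
  [-3, -2, 29, 16, -46, 32, 39, 45, -23, -40] -> [-3, -2, 29, 16, 32, 39, 45] -> [45, 39, 32, 16, 29, -2, -3] -> [45, 39, 32, 29, 16, -2, -3]
  [-40, -24, 24, 41, 41, 18, -40, -42] -> [24, 41, 41, 18] -> [18, 41, 41, 24] -> [41, 41, 24, 18]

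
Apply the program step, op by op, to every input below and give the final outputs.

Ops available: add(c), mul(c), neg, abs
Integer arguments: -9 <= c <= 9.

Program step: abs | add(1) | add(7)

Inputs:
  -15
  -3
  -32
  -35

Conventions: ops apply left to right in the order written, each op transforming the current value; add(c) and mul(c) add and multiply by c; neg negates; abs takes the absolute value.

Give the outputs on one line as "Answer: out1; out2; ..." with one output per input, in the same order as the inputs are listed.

23; 11; 40; 43

Execution, op by op:
  -15 -> 15 -> 16 -> 23
  -3 -> 3 -> 4 -> 11
  -32 -> 32 -> 33 -> 40
  -35 -> 35 -> 36 -> 43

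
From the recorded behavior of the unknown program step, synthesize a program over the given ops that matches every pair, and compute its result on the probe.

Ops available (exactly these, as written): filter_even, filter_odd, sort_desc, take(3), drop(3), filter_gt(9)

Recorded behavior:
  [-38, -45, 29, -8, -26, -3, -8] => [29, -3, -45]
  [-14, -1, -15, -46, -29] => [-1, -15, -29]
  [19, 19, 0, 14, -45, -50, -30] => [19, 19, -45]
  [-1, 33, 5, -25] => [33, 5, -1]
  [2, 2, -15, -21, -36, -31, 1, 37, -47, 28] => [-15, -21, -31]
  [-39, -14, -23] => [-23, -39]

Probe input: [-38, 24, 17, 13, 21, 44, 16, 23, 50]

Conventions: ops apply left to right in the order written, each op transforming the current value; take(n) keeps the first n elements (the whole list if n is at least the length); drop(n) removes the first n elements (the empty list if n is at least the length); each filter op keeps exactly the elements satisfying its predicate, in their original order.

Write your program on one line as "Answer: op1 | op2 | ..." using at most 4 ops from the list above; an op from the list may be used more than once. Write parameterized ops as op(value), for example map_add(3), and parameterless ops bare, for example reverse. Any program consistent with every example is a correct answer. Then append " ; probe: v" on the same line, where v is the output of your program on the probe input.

filter_odd | take(3) | sort_desc ; probe: [21, 17, 13]

Check, running the answer program on each example:
  [-38, -45, 29, -8, -26, -3, -8] -> [-45, 29, -3] -> [-45, 29, -3] -> [29, -3, -45]
  [-14, -1, -15, -46, -29] -> [-1, -15, -29] -> [-1, -15, -29] -> [-1, -15, -29]
  [19, 19, 0, 14, -45, -50, -30] -> [19, 19, -45] -> [19, 19, -45] -> [19, 19, -45]
  [-1, 33, 5, -25] -> [-1, 33, 5, -25] -> [-1, 33, 5] -> [33, 5, -1]
  [2, 2, -15, -21, -36, -31, 1, 37, -47, 28] -> [-15, -21, -31, 1, 37, -47] -> [-15, -21, -31] -> [-15, -21, -31]
  [-39, -14, -23] -> [-39, -23] -> [-39, -23] -> [-23, -39]
  probe: [-38, 24, 17, 13, 21, 44, 16, 23, 50] -> [17, 13, 21, 23] -> [17, 13, 21] -> [21, 17, 13]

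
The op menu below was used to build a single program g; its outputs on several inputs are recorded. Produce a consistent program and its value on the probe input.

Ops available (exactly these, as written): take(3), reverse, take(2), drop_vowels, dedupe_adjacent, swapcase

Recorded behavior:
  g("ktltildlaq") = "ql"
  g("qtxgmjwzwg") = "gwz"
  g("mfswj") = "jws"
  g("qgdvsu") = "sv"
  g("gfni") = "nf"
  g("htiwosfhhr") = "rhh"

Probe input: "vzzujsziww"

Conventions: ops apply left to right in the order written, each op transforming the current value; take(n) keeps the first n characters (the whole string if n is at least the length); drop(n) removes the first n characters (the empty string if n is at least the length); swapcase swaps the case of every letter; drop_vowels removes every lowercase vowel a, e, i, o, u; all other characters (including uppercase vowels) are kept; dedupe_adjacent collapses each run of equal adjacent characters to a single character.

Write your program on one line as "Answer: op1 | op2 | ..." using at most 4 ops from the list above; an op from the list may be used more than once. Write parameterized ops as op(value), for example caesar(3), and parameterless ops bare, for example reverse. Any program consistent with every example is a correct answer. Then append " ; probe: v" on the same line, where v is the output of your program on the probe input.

reverse | take(3) | drop_vowels ; probe: "ww"

Check, running the answer program on each example:
  "ktltildlaq" -> "qaldlitltk" -> "qal" -> "ql"
  "qtxgmjwzwg" -> "gwzwjmgxtq" -> "gwz" -> "gwz"
  "mfswj" -> "jwsfm" -> "jws" -> "jws"
  "qgdvsu" -> "usvdgq" -> "usv" -> "sv"
  "gfni" -> "infg" -> "inf" -> "nf"
  "htiwosfhhr" -> "rhhfsowith" -> "rhh" -> "rhh"
  probe: "vzzujsziww" -> "wwizsjuzzv" -> "wwi" -> "ww"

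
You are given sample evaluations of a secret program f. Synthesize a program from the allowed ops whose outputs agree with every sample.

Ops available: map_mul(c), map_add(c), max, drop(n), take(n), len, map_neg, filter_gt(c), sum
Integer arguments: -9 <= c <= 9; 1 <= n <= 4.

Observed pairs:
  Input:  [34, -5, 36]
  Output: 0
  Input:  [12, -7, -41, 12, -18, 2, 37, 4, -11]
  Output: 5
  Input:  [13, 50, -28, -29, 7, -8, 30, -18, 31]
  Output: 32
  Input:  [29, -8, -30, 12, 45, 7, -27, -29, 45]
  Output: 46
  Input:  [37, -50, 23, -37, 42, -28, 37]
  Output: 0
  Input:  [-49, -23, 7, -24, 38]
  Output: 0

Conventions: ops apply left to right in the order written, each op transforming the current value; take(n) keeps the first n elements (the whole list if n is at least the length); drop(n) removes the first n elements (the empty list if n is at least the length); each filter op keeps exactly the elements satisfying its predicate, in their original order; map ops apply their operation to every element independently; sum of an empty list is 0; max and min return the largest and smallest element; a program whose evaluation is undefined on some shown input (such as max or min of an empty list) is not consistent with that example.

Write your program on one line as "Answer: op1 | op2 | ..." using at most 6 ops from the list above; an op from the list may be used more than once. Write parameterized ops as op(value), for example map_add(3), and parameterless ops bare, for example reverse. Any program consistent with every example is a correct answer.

filter_gt(-4) | drop(2) | map_add(1) | drop(2) | sum

Check, running the answer program on each example:
  [34, -5, 36] -> [34, 36] -> [] -> [] -> [] -> 0
  [12, -7, -41, 12, -18, 2, 37, 4, -11] -> [12, 12, 2, 37, 4] -> [2, 37, 4] -> [3, 38, 5] -> [5] -> 5
  [13, 50, -28, -29, 7, -8, 30, -18, 31] -> [13, 50, 7, 30, 31] -> [7, 30, 31] -> [8, 31, 32] -> [32] -> 32
  [29, -8, -30, 12, 45, 7, -27, -29, 45] -> [29, 12, 45, 7, 45] -> [45, 7, 45] -> [46, 8, 46] -> [46] -> 46
  [37, -50, 23, -37, 42, -28, 37] -> [37, 23, 42, 37] -> [42, 37] -> [43, 38] -> [] -> 0
  [-49, -23, 7, -24, 38] -> [7, 38] -> [] -> [] -> [] -> 0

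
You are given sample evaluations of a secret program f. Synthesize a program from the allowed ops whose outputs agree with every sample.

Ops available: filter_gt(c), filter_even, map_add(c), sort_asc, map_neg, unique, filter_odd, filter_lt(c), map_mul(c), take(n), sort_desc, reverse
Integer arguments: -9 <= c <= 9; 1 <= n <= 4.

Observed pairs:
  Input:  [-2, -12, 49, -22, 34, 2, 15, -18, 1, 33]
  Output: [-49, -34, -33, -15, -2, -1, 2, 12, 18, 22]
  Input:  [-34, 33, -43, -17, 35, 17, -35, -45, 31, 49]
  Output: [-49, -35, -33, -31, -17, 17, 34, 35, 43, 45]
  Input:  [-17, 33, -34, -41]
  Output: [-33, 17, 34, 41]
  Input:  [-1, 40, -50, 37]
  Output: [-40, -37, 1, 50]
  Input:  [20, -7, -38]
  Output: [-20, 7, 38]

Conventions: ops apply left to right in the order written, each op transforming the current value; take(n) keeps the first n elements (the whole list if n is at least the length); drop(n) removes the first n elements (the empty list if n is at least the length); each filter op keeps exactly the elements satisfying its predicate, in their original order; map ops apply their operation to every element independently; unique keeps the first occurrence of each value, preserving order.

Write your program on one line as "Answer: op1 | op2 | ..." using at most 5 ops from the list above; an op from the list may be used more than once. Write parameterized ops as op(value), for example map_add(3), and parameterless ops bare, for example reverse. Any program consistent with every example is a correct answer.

sort_desc | sort_asc | map_neg | sort_asc

Check, running the answer program on each example:
  [-2, -12, 49, -22, 34, 2, 15, -18, 1, 33] -> [49, 34, 33, 15, 2, 1, -2, -12, -18, -22] -> [-22, -18, -12, -2, 1, 2, 15, 33, 34, 49] -> [22, 18, 12, 2, -1, -2, -15, -33, -34, -49] -> [-49, -34, -33, -15, -2, -1, 2, 12, 18, 22]
  [-34, 33, -43, -17, 35, 17, -35, -45, 31, 49] -> [49, 35, 33, 31, 17, -17, -34, -35, -43, -45] -> [-45, -43, -35, -34, -17, 17, 31, 33, 35, 49] -> [45, 43, 35, 34, 17, -17, -31, -33, -35, -49] -> [-49, -35, -33, -31, -17, 17, 34, 35, 43, 45]
  [-17, 33, -34, -41] -> [33, -17, -34, -41] -> [-41, -34, -17, 33] -> [41, 34, 17, -33] -> [-33, 17, 34, 41]
  [-1, 40, -50, 37] -> [40, 37, -1, -50] -> [-50, -1, 37, 40] -> [50, 1, -37, -40] -> [-40, -37, 1, 50]
  [20, -7, -38] -> [20, -7, -38] -> [-38, -7, 20] -> [38, 7, -20] -> [-20, 7, 38]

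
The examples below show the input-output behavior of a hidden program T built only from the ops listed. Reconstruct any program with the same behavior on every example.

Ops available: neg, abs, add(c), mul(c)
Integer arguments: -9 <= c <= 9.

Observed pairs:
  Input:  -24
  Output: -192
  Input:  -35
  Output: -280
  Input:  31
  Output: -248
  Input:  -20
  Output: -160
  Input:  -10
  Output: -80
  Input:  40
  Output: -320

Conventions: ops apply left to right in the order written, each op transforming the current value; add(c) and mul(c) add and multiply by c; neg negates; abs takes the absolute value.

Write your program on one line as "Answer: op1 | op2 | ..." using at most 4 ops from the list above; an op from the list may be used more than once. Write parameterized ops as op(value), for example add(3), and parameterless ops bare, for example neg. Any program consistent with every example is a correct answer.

neg | abs | mul(2) | mul(-4)

Check, running the answer program on each example:
  -24 -> 24 -> 24 -> 48 -> -192
  -35 -> 35 -> 35 -> 70 -> -280
  31 -> -31 -> 31 -> 62 -> -248
  -20 -> 20 -> 20 -> 40 -> -160
  -10 -> 10 -> 10 -> 20 -> -80
  40 -> -40 -> 40 -> 80 -> -320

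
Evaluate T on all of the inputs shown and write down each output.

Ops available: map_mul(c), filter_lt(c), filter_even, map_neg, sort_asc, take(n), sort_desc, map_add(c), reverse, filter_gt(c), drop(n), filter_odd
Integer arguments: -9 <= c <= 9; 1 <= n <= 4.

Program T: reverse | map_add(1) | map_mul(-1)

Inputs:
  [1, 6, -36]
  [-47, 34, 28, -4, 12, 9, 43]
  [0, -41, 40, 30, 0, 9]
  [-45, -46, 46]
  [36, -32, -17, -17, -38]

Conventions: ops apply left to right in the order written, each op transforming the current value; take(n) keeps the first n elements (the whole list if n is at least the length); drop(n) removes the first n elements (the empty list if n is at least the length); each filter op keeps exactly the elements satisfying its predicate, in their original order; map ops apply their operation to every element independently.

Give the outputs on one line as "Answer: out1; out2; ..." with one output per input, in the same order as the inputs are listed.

[35, -7, -2]; [-44, -10, -13, 3, -29, -35, 46]; [-10, -1, -31, -41, 40, -1]; [-47, 45, 44]; [37, 16, 16, 31, -37]

Execution, op by op:
  [1, 6, -36] -> [-36, 6, 1] -> [-35, 7, 2] -> [35, -7, -2]
  [-47, 34, 28, -4, 12, 9, 43] -> [43, 9, 12, -4, 28, 34, -47] -> [44, 10, 13, -3, 29, 35, -46] -> [-44, -10, -13, 3, -29, -35, 46]
  [0, -41, 40, 30, 0, 9] -> [9, 0, 30, 40, -41, 0] -> [10, 1, 31, 41, -40, 1] -> [-10, -1, -31, -41, 40, -1]
  [-45, -46, 46] -> [46, -46, -45] -> [47, -45, -44] -> [-47, 45, 44]
  [36, -32, -17, -17, -38] -> [-38, -17, -17, -32, 36] -> [-37, -16, -16, -31, 37] -> [37, 16, 16, 31, -37]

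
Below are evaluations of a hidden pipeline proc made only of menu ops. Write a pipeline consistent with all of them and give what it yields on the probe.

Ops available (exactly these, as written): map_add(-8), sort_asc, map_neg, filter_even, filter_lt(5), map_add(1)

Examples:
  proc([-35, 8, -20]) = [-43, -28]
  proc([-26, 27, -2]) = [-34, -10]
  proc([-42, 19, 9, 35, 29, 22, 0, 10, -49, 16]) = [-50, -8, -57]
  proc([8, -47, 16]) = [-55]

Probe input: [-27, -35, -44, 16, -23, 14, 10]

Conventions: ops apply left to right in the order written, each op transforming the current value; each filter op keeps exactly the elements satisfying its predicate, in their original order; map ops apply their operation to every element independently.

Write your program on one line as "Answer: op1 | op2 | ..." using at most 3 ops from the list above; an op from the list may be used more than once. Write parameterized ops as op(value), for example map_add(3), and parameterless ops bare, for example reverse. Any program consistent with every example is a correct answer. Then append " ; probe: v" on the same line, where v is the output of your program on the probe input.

filter_lt(5) | map_add(-8) ; probe: [-35, -43, -52, -31]

Check, running the answer program on each example:
  [-35, 8, -20] -> [-35, -20] -> [-43, -28]
  [-26, 27, -2] -> [-26, -2] -> [-34, -10]
  [-42, 19, 9, 35, 29, 22, 0, 10, -49, 16] -> [-42, 0, -49] -> [-50, -8, -57]
  [8, -47, 16] -> [-47] -> [-55]
  probe: [-27, -35, -44, 16, -23, 14, 10] -> [-27, -35, -44, -23] -> [-35, -43, -52, -31]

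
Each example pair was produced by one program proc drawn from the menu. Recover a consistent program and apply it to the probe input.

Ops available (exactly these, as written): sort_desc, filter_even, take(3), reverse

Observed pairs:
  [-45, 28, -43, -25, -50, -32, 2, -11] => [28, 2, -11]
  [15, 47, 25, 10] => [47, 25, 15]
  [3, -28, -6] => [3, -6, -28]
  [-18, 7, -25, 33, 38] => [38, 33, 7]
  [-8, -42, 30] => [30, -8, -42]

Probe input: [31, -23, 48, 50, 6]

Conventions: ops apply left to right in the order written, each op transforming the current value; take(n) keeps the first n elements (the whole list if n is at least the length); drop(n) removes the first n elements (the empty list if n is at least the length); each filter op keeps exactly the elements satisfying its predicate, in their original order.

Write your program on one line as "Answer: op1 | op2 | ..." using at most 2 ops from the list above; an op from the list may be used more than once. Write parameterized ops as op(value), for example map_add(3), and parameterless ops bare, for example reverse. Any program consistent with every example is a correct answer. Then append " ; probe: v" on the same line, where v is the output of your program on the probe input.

sort_desc | take(3) ; probe: [50, 48, 31]

Check, running the answer program on each example:
  [-45, 28, -43, -25, -50, -32, 2, -11] -> [28, 2, -11, -25, -32, -43, -45, -50] -> [28, 2, -11]
  [15, 47, 25, 10] -> [47, 25, 15, 10] -> [47, 25, 15]
  [3, -28, -6] -> [3, -6, -28] -> [3, -6, -28]
  [-18, 7, -25, 33, 38] -> [38, 33, 7, -18, -25] -> [38, 33, 7]
  [-8, -42, 30] -> [30, -8, -42] -> [30, -8, -42]
  probe: [31, -23, 48, 50, 6] -> [50, 48, 31, 6, -23] -> [50, 48, 31]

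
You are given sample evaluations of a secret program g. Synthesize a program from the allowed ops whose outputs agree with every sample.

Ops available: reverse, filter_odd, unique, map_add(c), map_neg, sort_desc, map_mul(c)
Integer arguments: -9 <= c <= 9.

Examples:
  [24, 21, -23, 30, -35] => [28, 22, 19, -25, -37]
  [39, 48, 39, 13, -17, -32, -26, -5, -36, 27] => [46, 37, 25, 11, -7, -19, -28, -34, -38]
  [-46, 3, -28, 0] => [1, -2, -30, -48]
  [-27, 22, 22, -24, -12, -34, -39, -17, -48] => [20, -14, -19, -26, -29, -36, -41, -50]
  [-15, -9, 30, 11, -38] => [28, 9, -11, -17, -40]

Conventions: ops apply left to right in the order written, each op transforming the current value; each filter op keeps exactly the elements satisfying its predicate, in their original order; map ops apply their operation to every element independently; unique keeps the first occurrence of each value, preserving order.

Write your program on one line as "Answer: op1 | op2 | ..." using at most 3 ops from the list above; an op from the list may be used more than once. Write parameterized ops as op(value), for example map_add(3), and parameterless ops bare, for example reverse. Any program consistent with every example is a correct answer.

unique | map_add(-2) | sort_desc

Check, running the answer program on each example:
  [24, 21, -23, 30, -35] -> [24, 21, -23, 30, -35] -> [22, 19, -25, 28, -37] -> [28, 22, 19, -25, -37]
  [39, 48, 39, 13, -17, -32, -26, -5, -36, 27] -> [39, 48, 13, -17, -32, -26, -5, -36, 27] -> [37, 46, 11, -19, -34, -28, -7, -38, 25] -> [46, 37, 25, 11, -7, -19, -28, -34, -38]
  [-46, 3, -28, 0] -> [-46, 3, -28, 0] -> [-48, 1, -30, -2] -> [1, -2, -30, -48]
  [-27, 22, 22, -24, -12, -34, -39, -17, -48] -> [-27, 22, -24, -12, -34, -39, -17, -48] -> [-29, 20, -26, -14, -36, -41, -19, -50] -> [20, -14, -19, -26, -29, -36, -41, -50]
  [-15, -9, 30, 11, -38] -> [-15, -9, 30, 11, -38] -> [-17, -11, 28, 9, -40] -> [28, 9, -11, -17, -40]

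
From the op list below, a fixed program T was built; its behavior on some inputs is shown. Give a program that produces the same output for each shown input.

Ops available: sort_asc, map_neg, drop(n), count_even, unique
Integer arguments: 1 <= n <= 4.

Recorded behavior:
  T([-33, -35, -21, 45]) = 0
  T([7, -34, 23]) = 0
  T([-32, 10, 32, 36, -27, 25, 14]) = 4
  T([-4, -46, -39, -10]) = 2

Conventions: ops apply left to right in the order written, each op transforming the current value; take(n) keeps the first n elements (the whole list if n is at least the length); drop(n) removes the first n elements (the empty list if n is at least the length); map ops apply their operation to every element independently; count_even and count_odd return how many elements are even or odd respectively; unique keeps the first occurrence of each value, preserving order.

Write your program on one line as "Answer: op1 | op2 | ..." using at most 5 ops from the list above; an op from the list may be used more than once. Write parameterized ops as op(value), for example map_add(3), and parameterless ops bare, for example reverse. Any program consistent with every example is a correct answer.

sort_asc | drop(2) | map_neg | sort_asc | count_even

Check, running the answer program on each example:
  [-33, -35, -21, 45] -> [-35, -33, -21, 45] -> [-21, 45] -> [21, -45] -> [-45, 21] -> 0
  [7, -34, 23] -> [-34, 7, 23] -> [23] -> [-23] -> [-23] -> 0
  [-32, 10, 32, 36, -27, 25, 14] -> [-32, -27, 10, 14, 25, 32, 36] -> [10, 14, 25, 32, 36] -> [-10, -14, -25, -32, -36] -> [-36, -32, -25, -14, -10] -> 4
  [-4, -46, -39, -10] -> [-46, -39, -10, -4] -> [-10, -4] -> [10, 4] -> [4, 10] -> 2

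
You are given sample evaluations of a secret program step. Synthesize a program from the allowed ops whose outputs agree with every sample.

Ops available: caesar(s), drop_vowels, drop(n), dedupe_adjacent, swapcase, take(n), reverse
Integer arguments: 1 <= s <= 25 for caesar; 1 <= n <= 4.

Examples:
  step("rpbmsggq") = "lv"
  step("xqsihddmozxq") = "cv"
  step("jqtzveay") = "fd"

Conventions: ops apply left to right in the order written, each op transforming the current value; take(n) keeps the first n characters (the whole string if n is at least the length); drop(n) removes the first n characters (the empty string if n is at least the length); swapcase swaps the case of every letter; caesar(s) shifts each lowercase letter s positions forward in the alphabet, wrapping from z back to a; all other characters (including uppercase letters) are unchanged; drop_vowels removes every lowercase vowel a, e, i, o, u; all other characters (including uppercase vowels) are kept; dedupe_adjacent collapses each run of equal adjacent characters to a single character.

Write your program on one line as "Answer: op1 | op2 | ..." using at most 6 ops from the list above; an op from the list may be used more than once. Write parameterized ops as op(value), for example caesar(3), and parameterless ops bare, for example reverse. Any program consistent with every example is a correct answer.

caesar(13) | reverse | drop_vowels | caesar(18) | take(2) | reverse

Check, running the answer program on each example:
  "rpbmsggq" -> "ecozfttd" -> "dttfzoce" -> "dttfzc" -> "vllxru" -> "vl" -> "lv"
  "xqsihddmozxq" -> "kdfvuqqzbmkd" -> "dkmbzqquvfdk" -> "dkmbzqqvfdk" -> "vcetriinxvc" -> "vc" -> "cv"
  "jqtzveay" -> "wdgmirnl" -> "lnrimgdw" -> "lnrmgdw" -> "dfjeyvo" -> "df" -> "fd"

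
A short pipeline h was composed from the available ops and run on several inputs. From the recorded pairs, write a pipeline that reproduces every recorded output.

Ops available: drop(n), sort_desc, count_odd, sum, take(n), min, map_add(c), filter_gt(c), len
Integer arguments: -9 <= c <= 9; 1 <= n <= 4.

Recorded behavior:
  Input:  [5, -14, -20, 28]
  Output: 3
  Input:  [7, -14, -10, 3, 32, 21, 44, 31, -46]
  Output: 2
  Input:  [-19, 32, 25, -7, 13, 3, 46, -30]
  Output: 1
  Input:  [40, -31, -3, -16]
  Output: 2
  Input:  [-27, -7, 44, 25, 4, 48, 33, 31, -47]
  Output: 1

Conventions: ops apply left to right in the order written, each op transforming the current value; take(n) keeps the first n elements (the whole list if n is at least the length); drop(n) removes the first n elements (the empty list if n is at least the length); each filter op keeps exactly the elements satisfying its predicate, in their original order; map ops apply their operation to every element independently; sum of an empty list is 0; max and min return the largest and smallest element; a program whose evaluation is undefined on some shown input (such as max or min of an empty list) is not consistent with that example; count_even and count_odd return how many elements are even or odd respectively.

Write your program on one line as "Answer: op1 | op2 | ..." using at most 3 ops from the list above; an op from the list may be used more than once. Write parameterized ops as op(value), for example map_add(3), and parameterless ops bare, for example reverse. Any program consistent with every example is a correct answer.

map_add(3) | take(4) | count_odd

Check, running the answer program on each example:
  [5, -14, -20, 28] -> [8, -11, -17, 31] -> [8, -11, -17, 31] -> 3
  [7, -14, -10, 3, 32, 21, 44, 31, -46] -> [10, -11, -7, 6, 35, 24, 47, 34, -43] -> [10, -11, -7, 6] -> 2
  [-19, 32, 25, -7, 13, 3, 46, -30] -> [-16, 35, 28, -4, 16, 6, 49, -27] -> [-16, 35, 28, -4] -> 1
  [40, -31, -3, -16] -> [43, -28, 0, -13] -> [43, -28, 0, -13] -> 2
  [-27, -7, 44, 25, 4, 48, 33, 31, -47] -> [-24, -4, 47, 28, 7, 51, 36, 34, -44] -> [-24, -4, 47, 28] -> 1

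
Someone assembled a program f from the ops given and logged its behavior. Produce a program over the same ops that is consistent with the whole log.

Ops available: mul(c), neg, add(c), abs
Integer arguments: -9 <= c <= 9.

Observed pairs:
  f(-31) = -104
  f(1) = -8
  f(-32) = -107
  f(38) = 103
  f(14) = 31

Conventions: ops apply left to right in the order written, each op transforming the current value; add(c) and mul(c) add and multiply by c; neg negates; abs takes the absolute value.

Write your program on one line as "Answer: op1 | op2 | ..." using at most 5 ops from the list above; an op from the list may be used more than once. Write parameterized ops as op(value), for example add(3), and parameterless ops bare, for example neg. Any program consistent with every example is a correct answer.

neg | add(3) | mul(3) | add(2) | neg

Check, running the answer program on each example:
  -31 -> 31 -> 34 -> 102 -> 104 -> -104
  1 -> -1 -> 2 -> 6 -> 8 -> -8
  -32 -> 32 -> 35 -> 105 -> 107 -> -107
  38 -> -38 -> -35 -> -105 -> -103 -> 103
  14 -> -14 -> -11 -> -33 -> -31 -> 31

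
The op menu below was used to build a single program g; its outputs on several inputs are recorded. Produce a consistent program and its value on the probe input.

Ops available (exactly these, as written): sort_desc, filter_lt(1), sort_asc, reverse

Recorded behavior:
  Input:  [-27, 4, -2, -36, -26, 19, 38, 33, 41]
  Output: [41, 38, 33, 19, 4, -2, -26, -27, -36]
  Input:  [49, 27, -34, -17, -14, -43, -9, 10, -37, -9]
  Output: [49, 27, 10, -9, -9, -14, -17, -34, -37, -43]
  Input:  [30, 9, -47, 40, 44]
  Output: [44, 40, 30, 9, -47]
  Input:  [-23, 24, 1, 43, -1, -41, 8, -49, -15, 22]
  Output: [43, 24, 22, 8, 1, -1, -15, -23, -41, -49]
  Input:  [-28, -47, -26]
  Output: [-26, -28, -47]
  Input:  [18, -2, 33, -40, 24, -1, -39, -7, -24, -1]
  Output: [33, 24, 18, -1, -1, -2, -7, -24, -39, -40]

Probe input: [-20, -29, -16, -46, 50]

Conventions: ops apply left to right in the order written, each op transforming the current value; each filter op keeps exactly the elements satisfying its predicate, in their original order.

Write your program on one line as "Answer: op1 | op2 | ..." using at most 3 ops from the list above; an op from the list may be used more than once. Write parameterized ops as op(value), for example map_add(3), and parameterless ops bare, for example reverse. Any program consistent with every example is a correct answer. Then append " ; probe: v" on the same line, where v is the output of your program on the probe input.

sort_asc | reverse ; probe: [50, -16, -20, -29, -46]

Check, running the answer program on each example:
  [-27, 4, -2, -36, -26, 19, 38, 33, 41] -> [-36, -27, -26, -2, 4, 19, 33, 38, 41] -> [41, 38, 33, 19, 4, -2, -26, -27, -36]
  [49, 27, -34, -17, -14, -43, -9, 10, -37, -9] -> [-43, -37, -34, -17, -14, -9, -9, 10, 27, 49] -> [49, 27, 10, -9, -9, -14, -17, -34, -37, -43]
  [30, 9, -47, 40, 44] -> [-47, 9, 30, 40, 44] -> [44, 40, 30, 9, -47]
  [-23, 24, 1, 43, -1, -41, 8, -49, -15, 22] -> [-49, -41, -23, -15, -1, 1, 8, 22, 24, 43] -> [43, 24, 22, 8, 1, -1, -15, -23, -41, -49]
  [-28, -47, -26] -> [-47, -28, -26] -> [-26, -28, -47]
  [18, -2, 33, -40, 24, -1, -39, -7, -24, -1] -> [-40, -39, -24, -7, -2, -1, -1, 18, 24, 33] -> [33, 24, 18, -1, -1, -2, -7, -24, -39, -40]
  probe: [-20, -29, -16, -46, 50] -> [-46, -29, -20, -16, 50] -> [50, -16, -20, -29, -46]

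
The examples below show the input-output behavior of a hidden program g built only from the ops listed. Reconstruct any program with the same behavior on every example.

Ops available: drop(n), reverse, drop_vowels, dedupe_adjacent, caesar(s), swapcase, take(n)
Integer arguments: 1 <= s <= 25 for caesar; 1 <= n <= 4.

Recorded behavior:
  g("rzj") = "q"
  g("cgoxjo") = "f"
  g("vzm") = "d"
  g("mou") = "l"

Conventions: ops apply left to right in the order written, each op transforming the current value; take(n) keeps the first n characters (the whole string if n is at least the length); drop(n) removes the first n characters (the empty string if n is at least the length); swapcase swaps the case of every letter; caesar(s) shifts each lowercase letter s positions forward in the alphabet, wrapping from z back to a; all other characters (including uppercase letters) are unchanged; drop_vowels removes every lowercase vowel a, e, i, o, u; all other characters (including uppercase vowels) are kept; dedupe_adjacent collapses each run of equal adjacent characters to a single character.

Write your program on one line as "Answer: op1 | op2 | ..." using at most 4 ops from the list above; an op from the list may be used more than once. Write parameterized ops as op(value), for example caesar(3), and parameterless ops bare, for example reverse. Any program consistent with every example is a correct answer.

reverse | caesar(17) | drop_vowels | take(1)

Check, running the answer program on each example:
  "rzj" -> "jzr" -> "aqi" -> "q" -> "q"
  "cgoxjo" -> "ojxogc" -> "faofxt" -> "ffxt" -> "f"
  "vzm" -> "mzv" -> "dqm" -> "dqm" -> "d"
  "mou" -> "uom" -> "lfd" -> "lfd" -> "l"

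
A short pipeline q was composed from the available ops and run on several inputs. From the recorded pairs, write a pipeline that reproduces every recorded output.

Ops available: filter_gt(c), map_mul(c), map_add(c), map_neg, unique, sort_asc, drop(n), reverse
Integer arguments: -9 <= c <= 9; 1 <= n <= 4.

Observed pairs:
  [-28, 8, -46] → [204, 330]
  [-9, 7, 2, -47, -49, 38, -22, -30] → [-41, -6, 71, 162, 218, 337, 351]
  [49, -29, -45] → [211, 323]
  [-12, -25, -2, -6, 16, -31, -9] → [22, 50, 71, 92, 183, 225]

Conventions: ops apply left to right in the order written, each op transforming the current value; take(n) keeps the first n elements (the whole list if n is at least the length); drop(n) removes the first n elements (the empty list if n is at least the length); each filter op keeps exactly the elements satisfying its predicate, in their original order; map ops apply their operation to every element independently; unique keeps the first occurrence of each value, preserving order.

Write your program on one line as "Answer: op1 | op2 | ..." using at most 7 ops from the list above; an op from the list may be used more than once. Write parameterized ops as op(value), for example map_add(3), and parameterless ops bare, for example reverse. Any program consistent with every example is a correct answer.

sort_asc | map_mul(7) | reverse | map_neg | map_add(8) | drop(1)

Check, running the answer program on each example:
  [-28, 8, -46] -> [-46, -28, 8] -> [-322, -196, 56] -> [56, -196, -322] -> [-56, 196, 322] -> [-48, 204, 330] -> [204, 330]
  [-9, 7, 2, -47, -49, 38, -22, -30] -> [-49, -47, -30, -22, -9, 2, 7, 38] -> [-343, -329, -210, -154, -63, 14, 49, 266] -> [266, 49, 14, -63, -154, -210, -329, -343] -> [-266, -49, -14, 63, 154, 210, 329, 343] -> [-258, -41, -6, 71, 162, 218, 337, 351] -> [-41, -6, 71, 162, 218, 337, 351]
  [49, -29, -45] -> [-45, -29, 49] -> [-315, -203, 343] -> [343, -203, -315] -> [-343, 203, 315] -> [-335, 211, 323] -> [211, 323]
  [-12, -25, -2, -6, 16, -31, -9] -> [-31, -25, -12, -9, -6, -2, 16] -> [-217, -175, -84, -63, -42, -14, 112] -> [112, -14, -42, -63, -84, -175, -217] -> [-112, 14, 42, 63, 84, 175, 217] -> [-104, 22, 50, 71, 92, 183, 225] -> [22, 50, 71, 92, 183, 225]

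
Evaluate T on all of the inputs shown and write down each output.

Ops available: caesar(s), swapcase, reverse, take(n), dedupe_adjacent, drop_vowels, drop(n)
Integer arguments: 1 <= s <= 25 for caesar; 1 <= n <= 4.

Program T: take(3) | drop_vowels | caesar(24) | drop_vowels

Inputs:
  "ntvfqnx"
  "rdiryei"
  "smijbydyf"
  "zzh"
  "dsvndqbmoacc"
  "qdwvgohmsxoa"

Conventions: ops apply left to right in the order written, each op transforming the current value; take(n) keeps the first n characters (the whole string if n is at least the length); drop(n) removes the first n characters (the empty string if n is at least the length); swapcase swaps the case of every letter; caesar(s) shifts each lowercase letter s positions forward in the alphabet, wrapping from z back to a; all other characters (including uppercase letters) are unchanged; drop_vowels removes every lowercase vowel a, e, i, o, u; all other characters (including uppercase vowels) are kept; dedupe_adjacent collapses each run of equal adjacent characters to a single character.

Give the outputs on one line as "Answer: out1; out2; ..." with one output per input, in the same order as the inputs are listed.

Execution, op by op:
  "ntvfqnx" -> "ntv" -> "ntv" -> "lrt" -> "lrt"
  "rdiryei" -> "rdi" -> "rd" -> "pb" -> "pb"
  "smijbydyf" -> "smi" -> "sm" -> "qk" -> "qk"
  "zzh" -> "zzh" -> "zzh" -> "xxf" -> "xxf"
  "dsvndqbmoacc" -> "dsv" -> "dsv" -> "bqt" -> "bqt"
  "qdwvgohmsxoa" -> "qdw" -> "qdw" -> "obu" -> "b"

"lrt"; "pb"; "qk"; "xxf"; "bqt"; "b"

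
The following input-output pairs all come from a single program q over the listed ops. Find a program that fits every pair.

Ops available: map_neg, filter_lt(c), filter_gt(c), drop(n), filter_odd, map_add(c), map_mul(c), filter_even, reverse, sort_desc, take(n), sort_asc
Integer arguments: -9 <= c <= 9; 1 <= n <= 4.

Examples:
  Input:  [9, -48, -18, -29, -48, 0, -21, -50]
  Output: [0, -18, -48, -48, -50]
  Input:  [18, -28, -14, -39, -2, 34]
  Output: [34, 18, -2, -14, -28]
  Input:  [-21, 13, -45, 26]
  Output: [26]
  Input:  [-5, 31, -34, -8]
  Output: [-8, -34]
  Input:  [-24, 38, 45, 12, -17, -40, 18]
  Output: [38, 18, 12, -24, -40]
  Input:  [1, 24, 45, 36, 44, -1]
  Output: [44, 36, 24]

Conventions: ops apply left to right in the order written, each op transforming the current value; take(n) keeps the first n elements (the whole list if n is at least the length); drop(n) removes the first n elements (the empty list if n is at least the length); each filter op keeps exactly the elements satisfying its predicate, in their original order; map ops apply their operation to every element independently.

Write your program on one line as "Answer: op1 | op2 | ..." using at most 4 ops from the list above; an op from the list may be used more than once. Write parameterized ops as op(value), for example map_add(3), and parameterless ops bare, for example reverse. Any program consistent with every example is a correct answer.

reverse | filter_even | sort_desc

Check, running the answer program on each example:
  [9, -48, -18, -29, -48, 0, -21, -50] -> [-50, -21, 0, -48, -29, -18, -48, 9] -> [-50, 0, -48, -18, -48] -> [0, -18, -48, -48, -50]
  [18, -28, -14, -39, -2, 34] -> [34, -2, -39, -14, -28, 18] -> [34, -2, -14, -28, 18] -> [34, 18, -2, -14, -28]
  [-21, 13, -45, 26] -> [26, -45, 13, -21] -> [26] -> [26]
  [-5, 31, -34, -8] -> [-8, -34, 31, -5] -> [-8, -34] -> [-8, -34]
  [-24, 38, 45, 12, -17, -40, 18] -> [18, -40, -17, 12, 45, 38, -24] -> [18, -40, 12, 38, -24] -> [38, 18, 12, -24, -40]
  [1, 24, 45, 36, 44, -1] -> [-1, 44, 36, 45, 24, 1] -> [44, 36, 24] -> [44, 36, 24]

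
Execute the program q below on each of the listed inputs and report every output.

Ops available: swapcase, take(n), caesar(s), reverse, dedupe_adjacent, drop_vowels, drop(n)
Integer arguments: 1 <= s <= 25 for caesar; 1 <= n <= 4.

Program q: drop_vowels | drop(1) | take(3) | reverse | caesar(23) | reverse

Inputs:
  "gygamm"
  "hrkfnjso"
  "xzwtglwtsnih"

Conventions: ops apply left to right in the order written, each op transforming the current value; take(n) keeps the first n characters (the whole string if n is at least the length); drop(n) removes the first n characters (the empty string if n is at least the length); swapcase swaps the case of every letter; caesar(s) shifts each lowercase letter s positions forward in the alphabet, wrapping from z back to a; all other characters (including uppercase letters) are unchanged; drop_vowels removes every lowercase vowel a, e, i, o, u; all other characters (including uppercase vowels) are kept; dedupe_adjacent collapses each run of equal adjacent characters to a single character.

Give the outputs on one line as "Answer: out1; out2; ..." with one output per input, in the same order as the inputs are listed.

"vdj"; "ohc"; "wtq"

Execution, op by op:
  "gygamm" -> "gygmm" -> "ygmm" -> "ygm" -> "mgy" -> "jdv" -> "vdj"
  "hrkfnjso" -> "hrkfnjs" -> "rkfnjs" -> "rkf" -> "fkr" -> "cho" -> "ohc"
  "xzwtglwtsnih" -> "xzwtglwtsnh" -> "zwtglwtsnh" -> "zwt" -> "twz" -> "qtw" -> "wtq"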